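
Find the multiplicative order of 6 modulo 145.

By Lagrange's theorem, ord_145(6) divides φ(145) = φ(5·29) = (5−1)·(29−1) = 4·28 = 112 = 2^4 · 7.
Divisors of 112: 1, 2, 4, 7, 8, 14, 16, 28, 56, 112.
Evaluate successive powers at the divisors of 112:
6^1 ≡ 6
6^2 ≡ 36
6^4 ≡ 136
6^7 ≡ 86
6^8 ≡ 81
6^14 ≡ 1
Therefore the multiplicative order of 6 modulo 145 is 14.

14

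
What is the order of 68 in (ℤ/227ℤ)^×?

226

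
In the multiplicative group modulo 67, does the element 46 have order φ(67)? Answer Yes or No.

φ(67) = 67 − 1 = 66 = 2 · 3 · 11.
Test 46^(66/q) mod 67 for each prime factor q of 66:
46^33 ≡ 66 (mod 67)  [q = 2: ≢ 1 ✓]
46^22 ≡ 29 (mod 67)  [q = 3: ≢ 1 ✓]
46^6 ≡ 24 (mod 67)  [q = 11: ≢ 1 ✓]
All checks pass, so 46 has order 66 and is a primitive root modulo 67.

Yes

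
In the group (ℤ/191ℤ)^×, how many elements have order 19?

φ(191) = 191 − 1 = 190 = 2 · 5 · 19.
(Z/191Z)^× is cyclic (|G| = 190); a cyclic group of order m has exactly φ(d) elements of each order d | m, and none otherwise.
19 | 190, and φ(19) = 19 − 1 = 18.

18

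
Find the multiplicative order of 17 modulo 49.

ord(17) | φ(49) = φ(7^2) = 7·(7−1) = 42 = 2 · 3 · 7.
Divisors of 42: 1, 2, 3, 6, 7, 14, 21, 42.
Check 17^d mod 49 for each divisor in increasing order:
17^1 ≡ 17
17^2 ≡ 44
17^3 ≡ 13
17^6 ≡ 22
17^7 ≡ 31
17^14 ≡ 30
17^21 ≡ 48
17^42 ≡ 1
The smallest such exponent is 42, so the order of 17 is 42.

42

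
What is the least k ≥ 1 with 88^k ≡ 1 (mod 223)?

Since 88 ∈ (Z/223Z)^×, its order divides φ(223) = 223 − 1 = 222 = 2 · 3 · 37.
Divisors of 222: 1, 2, 3, 6, 37, 74, 111, 222.
Check 88^d mod 223 for each divisor in increasing order:
88^1 ≡ 88 (mod 223)
88^2 ≡ 162 (mod 223)
88^3 ≡ 207 (mod 223)
88^6 ≡ 33 (mod 223)
88^37 ≡ 40 (mod 223)
88^74 ≡ 39 (mod 223)
88^111 ≡ 222 (mod 223)
88^222 ≡ 1 (mod 223) ✓
Therefore the multiplicative order of 88 modulo 223 is 222.

222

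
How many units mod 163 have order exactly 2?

φ(163) = 163 − 1 = 162 = 2 · 3^4.
(Z/163Z)^× is cyclic (|G| = 162); a cyclic group of order m has exactly φ(d) elements of each order d | m, and none otherwise.
2 | 162, and φ(2) = 2 − 1 = 1.

1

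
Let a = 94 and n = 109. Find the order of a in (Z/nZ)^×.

54

Since 94 ∈ (Z/109Z)^×, its order divides φ(109) = 109 − 1 = 108 = 2^2 · 3^3.
Divisors of 108: 1, 2, 3, 4, 6, 9, 12, 18, 27, 36, 54, 108.
Test each divisor d:
94^1 ≡ 94
94^2 ≡ 7
94^3 ≡ 4
94^4 ≡ 49
94^6 ≡ 16
94^9 ≡ 64
94^12 ≡ 38
94^18 ≡ 63
94^27 ≡ 108
94^36 ≡ 45
94^54 ≡ 1
The smallest such exponent is 54, so the order of 94 is 54.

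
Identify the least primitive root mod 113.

φ(113) = 113 − 1 = 112 = 2^4 · 7.
g is a primitive root iff g^(112/q) ≢ 1 (mod 113) for each prime q ∈ {2, 7}.
g = 2: 2^56 ≡ 1 — hits 1, so not a primitive root.
g = 3: 3^56 ≡ 112; 3^16 ≡ 49 — none is 1, so 3 is a primitive root.
The smallest primitive root modulo 113 is 3.

3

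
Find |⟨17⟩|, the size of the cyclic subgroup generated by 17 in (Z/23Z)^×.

22

The order of 17 must divide φ(23) = 23 − 1 = 22 = 2 · 11.
Divisors of 22: 1, 2, 11, 22.
Check 17^d mod 23 for each divisor in increasing order:
17^1 ≡ 17
17^2 ≡ 13
17^11 ≡ 22
17^22 ≡ 1
So ord_23(17) = 22.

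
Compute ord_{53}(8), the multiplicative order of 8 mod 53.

Since 8 ∈ (Z/53Z)^×, its order divides φ(53) = 53 − 1 = 52 = 2^2 · 13.
Divisors of 52: 1, 2, 4, 13, 26, 52.
Evaluate successive powers at the divisors of 52:
8^1 ≡ 8
8^2 ≡ 11
8^4 ≡ 15
8^13 ≡ 23
8^26 ≡ 52
8^52 ≡ 1
Therefore the multiplicative order of 8 modulo 53 is 52.

52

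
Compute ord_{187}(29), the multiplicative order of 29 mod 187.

80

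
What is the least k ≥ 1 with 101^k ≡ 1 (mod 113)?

112

By Lagrange's theorem, ord_113(101) divides φ(113) = 113 − 1 = 112 = 2^4 · 7.
Divisors of 112: 1, 2, 4, 7, 8, 14, 16, 28, 56, 112.
Compute 101^d (mod 113) for the divisors d until we hit 1:
101^1 ≡ 101 (mod 113)
101^2 ≡ 31 (mod 113)
101^4 ≡ 57 (mod 113)
101^7 ≡ 40 (mod 113)
101^8 ≡ 85 (mod 113)
101^14 ≡ 18 (mod 113)
101^16 ≡ 106 (mod 113)
101^28 ≡ 98 (mod 113)
101^56 ≡ 112 (mod 113)
101^112 ≡ 1 (mod 113) ✓
So ord_113(101) = 112.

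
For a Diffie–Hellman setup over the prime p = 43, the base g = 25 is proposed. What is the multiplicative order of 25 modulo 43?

21

The order of 25 must divide φ(43) = 43 − 1 = 42 = 2 · 3 · 7.
Divisors of 42: 1, 2, 3, 6, 7, 14, 21, 42.
Evaluate successive powers at the divisors of 42:
25^1 ≡ 25 (mod 43)
25^2 ≡ 23 (mod 43)
25^3 ≡ 16 (mod 43)
25^6 ≡ 41 (mod 43)
25^7 ≡ 36 (mod 43)
25^14 ≡ 6 (mod 43)
25^21 ≡ 1 (mod 43) ✓
The smallest such exponent is 21, so the order of 25 is 21.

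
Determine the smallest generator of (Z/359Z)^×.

7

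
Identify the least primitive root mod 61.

φ(61) = 61 − 1 = 60 = 2^2 · 3 · 5.
g is a primitive root iff g^(60/q) ≢ 1 (mod 61) for each prime q ∈ {2, 3, 5}.
g = 2: 2^30 ≡ 60; 2^20 ≡ 47; 2^12 ≡ 9 — none is 1, so 2 is a primitive root.
So 2 is the smallest generator of (Z/61Z)^×.

2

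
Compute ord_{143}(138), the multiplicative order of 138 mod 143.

20

Since 138 ∈ (Z/143Z)^×, its order divides φ(143) = φ(11·13) = (11−1)·(13−1) = 10·12 = 120 = 2^3 · 3 · 5.
Divisors of 120: 1, 2, 3, 4, 5, 6, 8, 10, 12, 15, 20, 24, 30, 40, 60, 120.
Check 138^d mod 143 for each divisor in increasing order:
138^1 ≡ 138
138^2 ≡ 25
138^3 ≡ 18
138^4 ≡ 53
138^5 ≡ 21
138^6 ≡ 38
138^8 ≡ 92
138^10 ≡ 12
138^12 ≡ 14
138^15 ≡ 109
138^20 ≡ 1
Therefore the multiplicative order of 138 modulo 143 is 20.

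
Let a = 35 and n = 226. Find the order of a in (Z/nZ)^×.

Since 35 ∈ (Z/226Z)^×, its order divides φ(226) = φ(2)·φ(113) = 1·112 = 112 = 2^4 · 7.
Divisors of 112: 1, 2, 4, 7, 8, 14, 16, 28, 56, 112.
Test each divisor d:
35^1 ≡ 35 (mod 226)
35^2 ≡ 95 (mod 226)
35^4 ≡ 211 (mod 226)
35^7 ≡ 71 (mod 226)
35^8 ≡ 225 (mod 226)
35^14 ≡ 69 (mod 226)
35^16 ≡ 1 (mod 226) ✓
Therefore the multiplicative order of 35 modulo 226 is 16.

16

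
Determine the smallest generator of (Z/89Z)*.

3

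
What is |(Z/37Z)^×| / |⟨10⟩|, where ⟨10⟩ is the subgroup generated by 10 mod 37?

By Lagrange's theorem, ord_37(10) divides φ(37) = 37 − 1 = 36 = 2^2 · 3^2.
Divisors of 36: 1, 2, 3, 4, 6, 9, 12, 18, 36.
Compute 10^d (mod 37) for the divisors d until we hit 1:
10^1 ≡ 10 (mod 37)
10^2 ≡ 26 (mod 37)
10^3 ≡ 1 (mod 37) ✓
Thus |⟨10⟩| = ord(10) = 3.
Index = |(Z/37Z)^×| / |⟨10⟩| = 36 / 3 = 12.

12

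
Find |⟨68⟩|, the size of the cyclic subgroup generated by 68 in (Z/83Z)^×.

41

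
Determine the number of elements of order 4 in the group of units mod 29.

2

φ(29) = 29 − 1 = 28 = 2^2 · 7.
Since (Z/29Z)^× is cyclic of order 28, the number of elements of order d is φ(d) when d | 28 and 0 otherwise.
4 = 2^2 divides 28, and φ(4) = 2.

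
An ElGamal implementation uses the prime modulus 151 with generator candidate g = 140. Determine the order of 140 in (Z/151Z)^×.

By Lagrange's theorem, ord_151(140) divides φ(151) = 151 − 1 = 150 = 2 · 3 · 5^2.
Divisors of 150: 1, 2, 3, 5, 6, 10, 15, 25, 30, 50, 75, 150.
Test each divisor d:
140^1 ≡ 140 (mod 151)
140^2 ≡ 121 (mod 151)
140^3 ≡ 28 (mod 151)
140^5 ≡ 66 (mod 151)
140^6 ≡ 29 (mod 151)
140^10 ≡ 128 (mod 151)
140^15 ≡ 143 (mod 151)
140^25 ≡ 33 (mod 151)
140^30 ≡ 64 (mod 151)
140^50 ≡ 32 (mod 151)
140^75 ≡ 150 (mod 151)
140^150 ≡ 1 (mod 151) ✓
Hence ord(140) = 150.

150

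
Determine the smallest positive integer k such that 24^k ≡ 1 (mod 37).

36

By Lagrange's theorem, ord_37(24) divides φ(37) = 37 − 1 = 36 = 2^2 · 3^2.
Divisors of 36: 1, 2, 3, 4, 6, 9, 12, 18, 36.
Test each divisor d:
24^1 ≡ 24
24^2 ≡ 21
24^3 ≡ 23
24^4 ≡ 34
24^6 ≡ 11
24^9 ≡ 31
24^12 ≡ 10
24^18 ≡ 36
24^36 ≡ 1
Hence ord(24) = 36.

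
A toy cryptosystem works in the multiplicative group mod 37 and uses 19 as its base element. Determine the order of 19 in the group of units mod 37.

36

Since 19 ∈ (Z/37Z)^×, its order divides φ(37) = 37 − 1 = 36 = 2^2 · 3^2.
Divisors of 36: 1, 2, 3, 4, 6, 9, 12, 18, 36.
Check 19^d mod 37 for each divisor in increasing order:
19^1 ≡ 19
19^2 ≡ 28
19^3 ≡ 14
19^4 ≡ 7
19^6 ≡ 11
19^9 ≡ 6
19^12 ≡ 10
19^18 ≡ 36
19^36 ≡ 1
Hence ord(19) = 36.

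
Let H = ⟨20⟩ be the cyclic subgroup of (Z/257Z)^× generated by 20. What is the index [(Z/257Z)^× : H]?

1

By Lagrange's theorem, ord_257(20) divides φ(257) = 257 − 1 = 256 = 2^8.
Divisors of 256: 1, 2, 4, 8, 16, 32, 64, 128, 256.
Check 20^d mod 257 for each divisor in increasing order:
20^1 ≡ 20
20^2 ≡ 143
20^4 ≡ 146
20^8 ≡ 242
20^16 ≡ 225
20^32 ≡ 253
20^64 ≡ 16
20^128 ≡ 256
20^256 ≡ 1
The order of 20 is 256, so the subgroup it generates has 256 elements.
Index = |(Z/257Z)^×| / |⟨20⟩| = 256 / 256 = 1.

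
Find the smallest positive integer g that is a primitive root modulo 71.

φ(71) = 71 − 1 = 70 = 2 · 5 · 7.
Test candidates g = 2, 3, … against the prime factors q ∈ {2, 5, 7} of φ(71): g is a generator iff g^(70/q) ≢ 1 for every such q.
g = 2: 2^35 ≡ 1 — hits 1, so not a primitive root.
g = 3: 3^35 ≡ 1 — hits 1, so not a primitive root.
g = 4: 4^35 ≡ 1 — hits 1, so not a primitive root.
g = 5: 5^35 ≡ 1 — hits 1, so not a primitive root.
g = 6: 6^35 ≡ 1 — hits 1, so not a primitive root.
g = 7: 7^35 ≡ 70; 7^14 ≡ 54; 7^10 ≡ 45 — none is 1, so 7 is a primitive root.
So 7 is the smallest generator of (Z/71Z)^×.

7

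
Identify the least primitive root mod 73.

5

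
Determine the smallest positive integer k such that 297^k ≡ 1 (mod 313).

78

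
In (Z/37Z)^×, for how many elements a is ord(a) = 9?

6

φ(37) = 37 − 1 = 36 = 2^2 · 3^2.
Since (Z/37Z)^× is cyclic of order 36, the number of elements of order d is φ(d) when d | 36 and 0 otherwise.
9 = 3^2 divides 36, and φ(9) = 6.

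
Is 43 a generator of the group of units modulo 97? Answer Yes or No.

No

φ(97) = 97 − 1 = 96 = 2^5 · 3.
It suffices to check that the order of 43 is not a proper divisor of 96: compute 43^(96/q) for q ∈ {2, 3}.
43^48 ≡ 1 (mod 97)  [q = 2: ≡ 1 ✗]
43^32 ≡ 35 (mod 97)  [q = 3: ≢ 1 ✓]
Since 43^48 ≡ 1, the order of 43 divides 48 < 96, so 43 is not a primitive root.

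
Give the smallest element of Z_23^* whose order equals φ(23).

φ(23) = 23 − 1 = 22 = 2 · 11.
Test candidates g = 2, 3, … against the prime factors q ∈ {2, 11} of φ(23): g is a generator iff g^(22/q) ≢ 1 for every such q.
g = 2: 2^11 ≡ 1 — hits 1, so not a primitive root.
g = 3: 3^11 ≡ 1 — hits 1, so not a primitive root.
g = 4: 4^11 ≡ 1 — hits 1, so not a primitive root.
g = 5: 5^11 ≡ 22; 5^2 ≡ 2 — none is 1, so 5 is a primitive root.
The smallest primitive root modulo 23 is 5.

5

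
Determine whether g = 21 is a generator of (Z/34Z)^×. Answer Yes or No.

No

φ(34) = φ(2)·φ(17) = 1·16 = 16 = 2^4.
21 is a primitive root mod 34 iff 21^(φ(34)/q) ≢ 1 for every prime q | φ(34), i.e. q ∈ {2}.
21^8 ≡ 1 (mod 34)  [q = 2: ≡ 1 ✗]
Since 21^8 ≡ 1, the order of 21 divides 8 < 16, so 21 is not a primitive root.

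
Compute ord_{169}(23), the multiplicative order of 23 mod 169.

6

By Lagrange's theorem, ord_169(23) divides φ(169) = φ(13^2) = 13·(13−1) = 156 = 2^2 · 3 · 13.
Divisors of 156: 1, 2, 3, 4, 6, 12, 13, 26, 39, 52, 78, 156.
Test each divisor d:
23^1 ≡ 23 (mod 169)
23^2 ≡ 22 (mod 169)
23^3 ≡ 168 (mod 169)
23^4 ≡ 146 (mod 169)
23^6 ≡ 1 (mod 169) ✓
So ord_169(23) = 6.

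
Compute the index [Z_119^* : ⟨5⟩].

ord(5) | φ(119) = φ(7·17) = (7−1)·(17−1) = 6·16 = 96 = 2^5 · 3.
Divisors of 96: 1, 2, 3, 4, 6, 8, 12, 16, 24, 32, 48, 96.
Compute 5^d (mod 119) for the divisors d until we hit 1:
5^1 ≡ 5 (mod 119)
5^2 ≡ 25 (mod 119)
5^3 ≡ 6 (mod 119)
5^4 ≡ 30 (mod 119)
5^6 ≡ 36 (mod 119)
5^8 ≡ 67 (mod 119)
5^12 ≡ 106 (mod 119)
5^16 ≡ 86 (mod 119)
5^24 ≡ 50 (mod 119)
5^32 ≡ 18 (mod 119)
5^48 ≡ 1 (mod 119) ✓
So ord_119(5) = 48, hence |⟨5⟩| = 48.
Index = |(Z/119Z)^×| / |⟨5⟩| = 96 / 48 = 2.

2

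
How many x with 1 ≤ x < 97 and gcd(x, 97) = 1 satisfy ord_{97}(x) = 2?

φ(97) = 97 − 1 = 96 = 2^5 · 3.
Since (Z/97Z)^× is cyclic of order 96, the number of elements of order d is φ(d) when d | 96 and 0 otherwise.
2 | 96, and φ(2) = 2 − 1 = 1.

1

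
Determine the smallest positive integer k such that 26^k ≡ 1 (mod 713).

66

Since 26 ∈ (Z/713Z)^×, its order divides φ(713) = φ(23·31) = (23−1)·(31−1) = 22·30 = 660 = 2^2 · 3 · 5 · 11.
Divisors of 660: 1, 2, 3, 4, 5, 6, 10, 11, 12, 15, 20, 22, 30, 33, 44, 55, 60, 66, 110, 132, 165, 220, 330, 660.
Compute 26^d (mod 713) for the divisors d until we hit 1:
26^1 ≡ 26 (mod 713)
26^2 ≡ 676 (mod 713)
26^3 ≡ 464 (mod 713)
26^4 ≡ 656 (mod 713)
26^5 ≡ 657 (mod 713)
26^6 ≡ 683 (mod 713)
26^10 ≡ 284 (mod 713)
26^11 ≡ 254 (mod 713)
26^12 ≡ 187 (mod 713)
26^15 ≡ 495 (mod 713)
26^20 ≡ 87 (mod 713)
26^22 ≡ 346 (mod 713)
26^30 ≡ 466 (mod 713)
26^33 ≡ 185 (mod 713)
26^44 ≡ 645 (mod 713)
26^55 ≡ 553 (mod 713)
26^60 ≡ 404 (mod 713)
26^66 ≡ 1 (mod 713) ✓
Hence ord(26) = 66.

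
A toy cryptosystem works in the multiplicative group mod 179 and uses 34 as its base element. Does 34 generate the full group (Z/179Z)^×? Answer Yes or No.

φ(179) = 179 − 1 = 178 = 2 · 89.
Test 34^(178/q) mod 179 for each prime factor q of 178:
34^89 ≡ 178 (mod 179)  [q = 2: ≢ 1 ✓]
34^2 ≡ 82 (mod 179)  [q = 89: ≢ 1 ✓]
None equal 1, so ord_179(34) = 178: 34 is a primitive root.

Yes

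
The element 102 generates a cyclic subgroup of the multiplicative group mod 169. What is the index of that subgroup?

1

Since 102 ∈ (Z/169Z)^×, its order divides φ(169) = φ(13^2) = 13·(13−1) = 156 = 2^2 · 3 · 13.
Divisors of 156: 1, 2, 3, 4, 6, 12, 13, 26, 39, 52, 78, 156.
Compute 102^d (mod 169) for the divisors d until we hit 1:
102^1 ≡ 102 (mod 169)
102^2 ≡ 95 (mod 169)
102^3 ≡ 57 (mod 169)
102^4 ≡ 68 (mod 169)
102^6 ≡ 38 (mod 169)
102^12 ≡ 92 (mod 169)
102^13 ≡ 89 (mod 169)
102^26 ≡ 147 (mod 169)
102^39 ≡ 70 (mod 169)
102^52 ≡ 146 (mod 169)
102^78 ≡ 168 (mod 169)
102^156 ≡ 1 (mod 169) ✓
So ord_169(102) = 156, hence |⟨102⟩| = 156.
[(Z/169Z)^× : ⟨102⟩] = 156/156 = 1.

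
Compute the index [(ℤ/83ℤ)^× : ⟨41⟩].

2

Since 41 ∈ (Z/83Z)^×, its order divides φ(83) = 83 − 1 = 82 = 2 · 41.
Divisors of 82: 1, 2, 41, 82.
Check 41^d mod 83 for each divisor in increasing order:
41^1 ≡ 41
41^2 ≡ 21
41^41 ≡ 1
Thus |⟨41⟩| = ord(41) = 41.
[(Z/83Z)^× : ⟨41⟩] = 82/41 = 2.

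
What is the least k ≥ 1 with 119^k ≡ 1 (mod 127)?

ord(119) | φ(127) = 127 − 1 = 126 = 2 · 3^2 · 7.
Divisors of 126: 1, 2, 3, 6, 7, 9, 14, 18, 21, 42, 63, 126.
Test each divisor d:
119^1 ≡ 119
119^2 ≡ 64
119^3 ≡ 123
119^6 ≡ 16
119^7 ≡ 126
119^9 ≡ 63
119^14 ≡ 1
So ord_127(119) = 14.

14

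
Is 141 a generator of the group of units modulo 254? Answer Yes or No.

Yes

φ(254) = φ(2)·φ(127) = 1·126 = 126 = 2 · 3^2 · 7.
An element g generates (Z/254Z)^× iff g^(126/q) ≢ 1 (mod 254) for each prime q ∈ {2, 3, 7}.
141^63 ≡ 253 (mod 254)  [q = 2: ≢ 1 ✓]
141^42 ≡ 107 (mod 254)  [q = 3: ≢ 1 ✓]
141^18 ≡ 135 (mod 254)  [q = 7: ≢ 1 ✓]
All checks pass, so 141 has order 126 and is a primitive root modulo 254.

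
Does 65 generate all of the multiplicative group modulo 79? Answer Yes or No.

No

φ(79) = 79 − 1 = 78 = 2 · 3 · 13.
An element g generates (Z/79Z)^× iff g^(78/q) ≢ 1 (mod 79) for each prime q ∈ {2, 3, 13}.
65^39 ≡ 1 (mod 79)  [q = 2: ≡ 1 ✗]
65^26 ≡ 1 (mod 79)  [q = 3: ≡ 1 ✗]
65^6 ≡ 46 (mod 79)  [q = 13: ≢ 1 ✓]
65^39 ≡ 1 shows ord(65) | 39, strictly less than φ(79); not a primitive root.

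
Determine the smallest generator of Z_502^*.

φ(502) = φ(2)·φ(251) = 1·250 = 250 = 2 · 5^3.
Test candidates g = 2, 3, … against the prime factors q ∈ {2, 5} of φ(502): g is a generator iff g^(250/q) ≢ 1 for every such q.
g = 2: gcd(2, 502) = 2 > 1, not a unit — skip.
g = 3: 3^125 ≡ 1 — hits 1, so not a primitive root.
g = 4: gcd(4, 502) = 2 > 1, not a unit — skip.
g = 5: 5^125 ≡ 1 — hits 1, so not a primitive root.
g = 6: gcd(6, 502) = 2 > 1, not a unit — skip.
g = 7: 7^125 ≡ 1 — hits 1, so not a primitive root.
g = 8: gcd(8, 502) = 2 > 1, not a unit — skip.
g = 9: 9^125 ≡ 1 — hits 1, so not a primitive root.
g = 10: gcd(10, 502) = 2 > 1, not a unit — skip.
g = 11: 11^125 ≡ 501; 11^50 ≡ 219 — none is 1, so 11 is a primitive root.
So 11 is the smallest generator of (Z/502Z)^×.

11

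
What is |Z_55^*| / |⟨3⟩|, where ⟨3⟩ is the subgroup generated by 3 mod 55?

Since 3 ∈ (Z/55Z)^×, its order divides φ(55) = φ(5·11) = (5−1)·(11−1) = 4·10 = 40 = 2^3 · 5.
Divisors of 40: 1, 2, 4, 5, 8, 10, 20, 40.
Check 3^d mod 55 for each divisor in increasing order:
3^1 ≡ 3
3^2 ≡ 9
3^4 ≡ 26
3^5 ≡ 23
3^8 ≡ 16
3^10 ≡ 34
3^20 ≡ 1
The order of 3 is 20, so the subgroup it generates has 20 elements.
The index is φ(55) / ord(3) = 40 / 20 = 2.

2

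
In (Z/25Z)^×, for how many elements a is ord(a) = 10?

4

φ(25) = φ(5^2) = 5·(5−1) = 20 = 2^2 · 5.
(Z/25Z)^× is cyclic (|G| = 20); a cyclic group of order m has exactly φ(d) elements of each order d | m, and none otherwise.
10 = 2 · 5 divides 20, and φ(10) = 4.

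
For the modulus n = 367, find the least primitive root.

φ(367) = 367 − 1 = 366 = 2 · 3 · 61.
Test candidates g = 2, 3, … against the prime factors q ∈ {2, 3, 61} of φ(367): g is a generator iff g^(366/q) ≢ 1 for every such q.
g = 2: 2^183 ≡ 1 — hits 1, so not a primitive root.
g = 3: 3^183 ≡ 366; 3^122 ≡ 1 — hits 1, so not a primitive root.
g = 4: 4^183 ≡ 1 — hits 1, so not a primitive root.
g = 5: 5^183 ≡ 366; 5^122 ≡ 1 — hits 1, so not a primitive root.
g = 6: 6^183 ≡ 366; 6^122 ≡ 283; 6^6 ≡ 47 — none is 1, so 6 is a primitive root.
So 6 is the smallest generator of (Z/367Z)^×.

6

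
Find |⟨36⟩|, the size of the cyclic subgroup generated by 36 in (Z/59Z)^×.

29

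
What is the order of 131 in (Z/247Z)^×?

ord(131) | φ(247) = φ(13·19) = (13−1)·(19−1) = 12·18 = 216 = 2^3 · 3^3.
Divisors of 216: 1, 2, 3, 4, 6, 8, 9, 12, 18, 24, 27, 36, 54, 72, 108, 216.
Check 131^d mod 247 for each divisor in increasing order:
131^1 ≡ 131
131^2 ≡ 118
131^3 ≡ 144
131^4 ≡ 92
131^6 ≡ 235
131^8 ≡ 66
131^9 ≡ 1
So ord_247(131) = 9.

9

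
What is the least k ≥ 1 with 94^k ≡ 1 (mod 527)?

8

The order of 94 must divide φ(527) = φ(17·31) = (17−1)·(31−1) = 16·30 = 480 = 2^5 · 3 · 5.
Divisors of 480: 1, 2, 3, 4, 5, 6, 8, 10, 12, 15, 16, 20, 24, 30, 32, 40, 48, 60, 80, 96, 120, 160, 240, 480.
Check 94^d mod 527 for each divisor in increasing order:
94^1 ≡ 94 (mod 527)
94^2 ≡ 404 (mod 527)
94^3 ≡ 32 (mod 527)
94^4 ≡ 373 (mod 527)
94^5 ≡ 280 (mod 527)
94^6 ≡ 497 (mod 527)
94^8 ≡ 1 (mod 527) ✓
Hence ord(94) = 8.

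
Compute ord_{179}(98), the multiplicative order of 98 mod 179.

178

Since 98 ∈ (Z/179Z)^×, its order divides φ(179) = 179 − 1 = 178 = 2 · 89.
Divisors of 178: 1, 2, 89, 178.
Evaluate successive powers at the divisors of 178:
98^1 ≡ 98 (mod 179)
98^2 ≡ 117 (mod 179)
98^89 ≡ 178 (mod 179)
98^178 ≡ 1 (mod 179) ✓
Hence ord(98) = 178.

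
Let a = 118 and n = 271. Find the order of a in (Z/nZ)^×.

By Lagrange's theorem, ord_271(118) divides φ(271) = 271 − 1 = 270 = 2 · 3^3 · 5.
Divisors of 270: 1, 2, 3, 5, 6, 9, 10, 15, 18, 27, 30, 45, 54, 90, 135, 270.
Compute 118^d (mod 271) for the divisors d until we hit 1:
118^1 ≡ 118
118^2 ≡ 103
118^3 ≡ 230
118^5 ≡ 113
118^6 ≡ 55
118^9 ≡ 184
118^10 ≡ 32
118^15 ≡ 93
118^18 ≡ 252
118^27 ≡ 27
118^30 ≡ 248
118^45 ≡ 29
118^54 ≡ 187
118^90 ≡ 28
118^135 ≡ 270
118^270 ≡ 1
The smallest such exponent is 270, so the order of 118 is 270.

270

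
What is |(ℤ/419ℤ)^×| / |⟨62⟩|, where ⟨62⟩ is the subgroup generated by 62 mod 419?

2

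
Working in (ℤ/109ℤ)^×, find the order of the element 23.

36

ord(23) | φ(109) = 109 − 1 = 108 = 2^2 · 3^3.
Divisors of 108: 1, 2, 3, 4, 6, 9, 12, 18, 27, 36, 54, 108.
Test each divisor d:
23^1 ≡ 23
23^2 ≡ 93
23^3 ≡ 68
23^4 ≡ 38
23^6 ≡ 46
23^9 ≡ 76
23^12 ≡ 45
23^18 ≡ 108
23^27 ≡ 33
23^36 ≡ 1
Hence ord(23) = 36.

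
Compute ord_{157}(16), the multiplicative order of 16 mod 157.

13

Since 16 ∈ (Z/157Z)^×, its order divides φ(157) = 157 − 1 = 156 = 2^2 · 3 · 13.
Divisors of 156: 1, 2, 3, 4, 6, 12, 13, 26, 39, 52, 78, 156.
Check 16^d mod 157 for each divisor in increasing order:
16^1 ≡ 16 (mod 157)
16^2 ≡ 99 (mod 157)
16^3 ≡ 14 (mod 157)
16^4 ≡ 67 (mod 157)
16^6 ≡ 39 (mod 157)
16^12 ≡ 108 (mod 157)
16^13 ≡ 1 (mod 157) ✓
Therefore the multiplicative order of 16 modulo 157 is 13.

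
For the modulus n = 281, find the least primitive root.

3

φ(281) = 281 − 1 = 280 = 2^3 · 5 · 7.
Test candidates g = 2, 3, … against the prime factors q ∈ {2, 5, 7} of φ(281): g is a generator iff g^(280/q) ≢ 1 for every such q.
g = 2: 2^140 ≡ 1 — hits 1, so not a primitive root.
g = 3: 3^140 ≡ 280; 3^56 ≡ 86; 3^40 ≡ 249 — none is 1, so 3 is a primitive root.
So 3 is the smallest generator of (Z/281Z)^×.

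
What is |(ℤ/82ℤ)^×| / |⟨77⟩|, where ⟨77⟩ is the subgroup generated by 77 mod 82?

The order of 77 must divide φ(82) = φ(2)·φ(41) = 1·40 = 40 = 2^3 · 5.
Divisors of 40: 1, 2, 4, 5, 8, 10, 20, 40.
Compute 77^d (mod 82) for the divisors d until we hit 1:
77^1 ≡ 77 (mod 82)
77^2 ≡ 25 (mod 82)
77^4 ≡ 51 (mod 82)
77^5 ≡ 73 (mod 82)
77^8 ≡ 59 (mod 82)
77^10 ≡ 81 (mod 82)
77^20 ≡ 1 (mod 82) ✓
Thus |⟨77⟩| = ord(77) = 20.
The index is φ(82) / ord(77) = 40 / 20 = 2.

2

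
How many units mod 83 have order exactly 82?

40

φ(83) = 83 − 1 = 82 = 2 · 41.
In a cyclic group of order 82, there are φ(d) elements of order d for each divisor d of 82, and zero for non-divisors.
82 = 2 · 41 divides 82, and φ(82) = 40.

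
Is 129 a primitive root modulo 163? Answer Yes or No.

φ(163) = 163 − 1 = 162 = 2 · 3^4.
Test 129^(162/q) mod 163 for each prime factor q of 162:
129^81 ≡ 162 (mod 163)  [q = 2: ≢ 1 ✓]
129^54 ≡ 104 (mod 163)  [q = 3: ≢ 1 ✓]
None equal 1, so ord_163(129) = 162: 129 is a primitive root.

Yes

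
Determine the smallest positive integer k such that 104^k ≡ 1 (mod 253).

55

The order of 104 must divide φ(253) = φ(11·23) = (11−1)·(23−1) = 10·22 = 220 = 2^2 · 5 · 11.
Divisors of 220: 1, 2, 4, 5, 10, 11, 20, 22, 44, 55, 110, 220.
Compute 104^d (mod 253) for the divisors d until we hit 1:
104^1 ≡ 104
104^2 ≡ 190
104^4 ≡ 174
104^5 ≡ 133
104^10 ≡ 232
104^11 ≡ 93
104^20 ≡ 188
104^22 ≡ 47
104^44 ≡ 185
104^55 ≡ 1
The smallest such exponent is 55, so the order of 104 is 55.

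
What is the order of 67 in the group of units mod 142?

The order of 67 must divide φ(142) = φ(2)·φ(71) = 1·70 = 70 = 2 · 5 · 7.
Divisors of 70: 1, 2, 5, 7, 10, 14, 35, 70.
Test each divisor d:
67^1 ≡ 67
67^2 ≡ 87
67^5 ≡ 41
67^7 ≡ 17
67^10 ≡ 119
67^14 ≡ 5
67^35 ≡ 141
67^70 ≡ 1
Therefore the multiplicative order of 67 modulo 142 is 70.

70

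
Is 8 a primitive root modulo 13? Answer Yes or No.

No

φ(13) = 13 − 1 = 12 = 2^2 · 3.
8 is a primitive root mod 13 iff 8^(φ(13)/q) ≢ 1 for every prime q | φ(13), i.e. q ∈ {2, 3}.
8^6 ≡ 12 (mod 13)  [q = 2: ≢ 1 ✓]
8^4 ≡ 1 (mod 13)  [q = 3: ≡ 1 ✗]
The check at q = 3 fails, so 8 generates a proper subgroup.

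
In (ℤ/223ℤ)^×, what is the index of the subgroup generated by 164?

6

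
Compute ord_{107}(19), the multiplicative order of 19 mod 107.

53

By Lagrange's theorem, ord_107(19) divides φ(107) = 107 − 1 = 106 = 2 · 53.
Divisors of 106: 1, 2, 53, 106.
Test each divisor d:
19^1 ≡ 19
19^2 ≡ 40
19^53 ≡ 1
Hence ord(19) = 53.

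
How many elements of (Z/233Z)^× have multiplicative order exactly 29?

28

φ(233) = 233 − 1 = 232 = 2^3 · 29.
In a cyclic group of order 232, there are φ(d) elements of order d for each divisor d of 232, and zero for non-divisors.
29 | 232, and φ(29) = 29 − 1 = 28.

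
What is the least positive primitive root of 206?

5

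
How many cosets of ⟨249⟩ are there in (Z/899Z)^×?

ord(249) | φ(899) = φ(29·31) = (29−1)·(31−1) = 28·30 = 840 = 2^3 · 3 · 5 · 7.
Divisors of 840: 1, 2, 3, 4, 5, 6, 7, 8, 10, 12, 14, 15, 20, 21, 24, 28, 30, 35, 40, 42, 56, 60, 70, 84, 105, 120, 140, 168, 210, 280, 420, 840.
Compute 249^d (mod 899) for the divisors d until we hit 1:
249^1 ≡ 249 (mod 899)
249^2 ≡ 869 (mod 899)
249^3 ≡ 621 (mod 899)
249^4 ≡ 1 (mod 899) ✓
The order of 249 is 4, so the subgroup it generates has 4 elements.
[(Z/899Z)^× : ⟨249⟩] = 840/4 = 210.

210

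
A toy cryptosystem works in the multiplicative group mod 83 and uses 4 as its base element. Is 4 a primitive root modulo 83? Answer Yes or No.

No

φ(83) = 83 − 1 = 82 = 2 · 41.
4 is a primitive root mod 83 iff 4^(φ(83)/q) ≢ 1 for every prime q | φ(83), i.e. q ∈ {2, 41}.
4^41 ≡ 1 (mod 83)  [q = 2: ≡ 1 ✗]
4^2 ≡ 16 (mod 83)  [q = 41: ≢ 1 ✓]
4^41 ≡ 1 shows ord(4) | 41, strictly less than φ(83); not a primitive root.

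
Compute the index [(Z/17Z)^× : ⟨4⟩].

4

ord(4) | φ(17) = 17 − 1 = 16 = 2^4.
Divisors of 16: 1, 2, 4, 8, 16.
Check 4^d mod 17 for each divisor in increasing order:
4^1 ≡ 4 (mod 17)
4^2 ≡ 16 (mod 17)
4^4 ≡ 1 (mod 17) ✓
So ord_17(4) = 4, hence |⟨4⟩| = 4.
The index is φ(17) / ord(4) = 16 / 4 = 4.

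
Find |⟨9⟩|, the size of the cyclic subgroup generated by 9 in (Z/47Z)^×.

23

The order of 9 must divide φ(47) = 47 − 1 = 46 = 2 · 23.
Divisors of 46: 1, 2, 23, 46.
Compute 9^d (mod 47) for the divisors d until we hit 1:
9^1 ≡ 9 (mod 47)
9^2 ≡ 34 (mod 47)
9^23 ≡ 1 (mod 47) ✓
Therefore the multiplicative order of 9 modulo 47 is 23.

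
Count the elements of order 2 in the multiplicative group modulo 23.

φ(23) = 23 − 1 = 22 = 2 · 11.
Since (Z/23Z)^× is cyclic of order 22, the number of elements of order d is φ(d) when d | 22 and 0 otherwise.
2 | 22, and φ(2) = 2 − 1 = 1.

1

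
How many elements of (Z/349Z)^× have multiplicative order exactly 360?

0

φ(349) = 349 − 1 = 348 = 2^2 · 3 · 29.
In a cyclic group of order 348, there are φ(d) elements of order d for each divisor d of 348, and zero for non-divisors.
360 does not divide 348, so no element of (Z/349Z)^× has order 360.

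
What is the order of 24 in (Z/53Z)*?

13

Since 24 ∈ (Z/53Z)^×, its order divides φ(53) = 53 − 1 = 52 = 2^2 · 13.
Divisors of 52: 1, 2, 4, 13, 26, 52.
Compute 24^d (mod 53) for the divisors d until we hit 1:
24^1 ≡ 24
24^2 ≡ 46
24^4 ≡ 49
24^13 ≡ 1
Hence ord(24) = 13.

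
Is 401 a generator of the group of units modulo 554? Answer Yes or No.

φ(554) = φ(2)·φ(277) = 1·276 = 276 = 2^2 · 3 · 23.
An element g generates (Z/554Z)^× iff g^(276/q) ≢ 1 (mod 554) for each prime q ∈ {2, 3, 23}.
401^138 ≡ 553 (mod 554)  [q = 2: ≢ 1 ✓]
401^92 ≡ 437 (mod 554)  [q = 3: ≢ 1 ✓]
401^12 ≡ 361 (mod 554)  [q = 23: ≢ 1 ✓]
Every test exponent gives a nontrivial residue, hence 401 generates the full group.

Yes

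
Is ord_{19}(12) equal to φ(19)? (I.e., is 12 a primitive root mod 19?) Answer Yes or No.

No

φ(19) = 19 − 1 = 18 = 2 · 3^2.
Test 12^(18/q) mod 19 for each prime factor q of 18:
12^9 ≡ 18 (mod 19)  [q = 2: ≢ 1 ✓]
12^6 ≡ 1 (mod 19)  [q = 3: ≡ 1 ✗]
12^6 ≡ 1 shows ord(12) | 6, strictly less than φ(19); not a primitive root.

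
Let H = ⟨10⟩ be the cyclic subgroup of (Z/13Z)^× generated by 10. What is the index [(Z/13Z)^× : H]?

2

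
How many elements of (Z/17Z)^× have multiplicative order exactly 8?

4

φ(17) = 17 − 1 = 16 = 2^4.
(Z/17Z)^× is cyclic (|G| = 16); a cyclic group of order m has exactly φ(d) elements of each order d | m, and none otherwise.
8 = 2^3 divides 16, and φ(8) = 4.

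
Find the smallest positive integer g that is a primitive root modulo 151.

6

φ(151) = 151 − 1 = 150 = 2 · 3 · 5^2.
Test candidates g = 2, 3, … against the prime factors q ∈ {2, 3, 5} of φ(151): g is a generator iff g^(150/q) ≢ 1 for every such q.
g = 2: 2^75 ≡ 1 — hits 1, so not a primitive root.
g = 3: 3^75 ≡ 150; 3^50 ≡ 1 — hits 1, so not a primitive root.
g = 4: 4^75 ≡ 1 — hits 1, so not a primitive root.
g = 5: 5^75 ≡ 1 — hits 1, so not a primitive root.
g = 6: 6^75 ≡ 150; 6^50 ≡ 32; 6^30 ≡ 59 — none is 1, so 6 is a primitive root.
Hence the least primitive root of 151 is 6.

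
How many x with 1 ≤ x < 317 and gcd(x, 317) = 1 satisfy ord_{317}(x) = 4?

2

φ(317) = 317 − 1 = 316 = 2^2 · 79.
(Z/317Z)^× is cyclic (|G| = 316); a cyclic group of order m has exactly φ(d) elements of each order d | m, and none otherwise.
4 = 2^2 divides 316, and φ(4) = 2.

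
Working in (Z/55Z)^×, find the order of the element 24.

10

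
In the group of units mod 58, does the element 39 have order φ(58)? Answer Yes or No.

Yes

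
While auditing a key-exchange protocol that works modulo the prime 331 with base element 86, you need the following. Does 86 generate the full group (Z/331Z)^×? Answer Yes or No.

φ(331) = 331 − 1 = 330 = 2 · 3 · 5 · 11.
Test 86^(330/q) mod 331 for each prime factor q of 330:
86^165 ≡ 330 (mod 331)  [q = 2: ≢ 1 ✓]
86^110 ≡ 31 (mod 331)  [q = 3: ≢ 1 ✓]
86^66 ≡ 323 (mod 331)  [q = 5: ≢ 1 ✓]
86^30 ≡ 80 (mod 331)  [q = 11: ≢ 1 ✓]
None equal 1, so ord_331(86) = 330: 86 is a primitive root.

Yes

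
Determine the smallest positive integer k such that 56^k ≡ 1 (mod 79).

The order of 56 must divide φ(79) = 79 − 1 = 78 = 2 · 3 · 13.
Divisors of 78: 1, 2, 3, 6, 13, 26, 39, 78.
Evaluate successive powers at the divisors of 78:
56^1 ≡ 56
56^2 ≡ 55
56^3 ≡ 78
56^6 ≡ 1
Hence ord(56) = 6.

6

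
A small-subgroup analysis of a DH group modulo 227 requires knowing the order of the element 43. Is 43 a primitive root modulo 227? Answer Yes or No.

φ(227) = 227 − 1 = 226 = 2 · 113.
43 is a primitive root mod 227 iff 43^(φ(227)/q) ≢ 1 for every prime q | φ(227), i.e. q ∈ {2, 113}.
43^113 ≡ 1 (mod 227)  [q = 2: ≡ 1 ✗]
43^2 ≡ 33 (mod 227)  [q = 113: ≢ 1 ✓]
The check at q = 2 fails, so 43 generates a proper subgroup.

No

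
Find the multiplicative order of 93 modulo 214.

106

ord(93) | φ(214) = φ(2)·φ(107) = 1·106 = 106 = 2 · 53.
Divisors of 106: 1, 2, 53, 106.
Compute 93^d (mod 214) for the divisors d until we hit 1:
93^1 ≡ 93 (mod 214)
93^2 ≡ 89 (mod 214)
93^53 ≡ 213 (mod 214)
93^106 ≡ 1 (mod 214) ✓
Therefore the multiplicative order of 93 modulo 214 is 106.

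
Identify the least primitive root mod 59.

2

φ(59) = 59 − 1 = 58 = 2 · 29.
g is a primitive root iff g^(58/q) ≢ 1 (mod 59) for each prime q ∈ {2, 29}.
g = 2: 2^29 ≡ 58; 2^2 ≡ 4 — none is 1, so 2 is a primitive root.
The smallest primitive root modulo 59 is 2.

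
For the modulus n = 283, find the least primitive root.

φ(283) = 283 − 1 = 282 = 2 · 3 · 47.
Test candidates g = 2, 3, … against the prime factors q ∈ {2, 3, 47} of φ(283): g is a generator iff g^(282/q) ≢ 1 for every such q.
g = 2: 2^141 ≡ 282; 2^94 ≡ 1 — hits 1, so not a primitive root.
g = 3: 3^141 ≡ 282; 3^94 ≡ 238; 3^6 ≡ 163 — none is 1, so 3 is a primitive root.
Hence the least primitive root of 283 is 3.

3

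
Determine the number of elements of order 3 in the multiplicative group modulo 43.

2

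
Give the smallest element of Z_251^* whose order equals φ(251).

6

φ(251) = 251 − 1 = 250 = 2 · 5^3.
g is a primitive root iff g^(250/q) ≢ 1 (mod 251) for each prime q ∈ {2, 5}.
g = 2: 2^125 ≡ 250; 2^50 ≡ 1 — hits 1, so not a primitive root.
g = 3: 3^125 ≡ 1 — hits 1, so not a primitive root.
g = 4: 4^125 ≡ 1 — hits 1, so not a primitive root.
g = 5: 5^125 ≡ 1 — hits 1, so not a primitive root.
g = 6: 6^125 ≡ 250; 6^50 ≡ 219 — none is 1, so 6 is a primitive root.
So 6 is the smallest generator of (Z/251Z)^×.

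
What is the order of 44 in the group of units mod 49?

21

ord(44) | φ(49) = φ(7^2) = 7·(7−1) = 42 = 2 · 3 · 7.
Divisors of 42: 1, 2, 3, 6, 7, 14, 21, 42.
Evaluate successive powers at the divisors of 42:
44^1 ≡ 44 (mod 49)
44^2 ≡ 25 (mod 49)
44^3 ≡ 22 (mod 49)
44^6 ≡ 43 (mod 49)
44^7 ≡ 30 (mod 49)
44^14 ≡ 18 (mod 49)
44^21 ≡ 1 (mod 49) ✓
The smallest such exponent is 21, so the order of 44 is 21.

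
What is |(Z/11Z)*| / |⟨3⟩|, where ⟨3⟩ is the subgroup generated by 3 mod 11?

2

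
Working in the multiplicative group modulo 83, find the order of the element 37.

41

ord(37) | φ(83) = 83 − 1 = 82 = 2 · 41.
Divisors of 82: 1, 2, 41, 82.
Test each divisor d:
37^1 ≡ 37
37^2 ≡ 41
37^41 ≡ 1
So ord_83(37) = 41.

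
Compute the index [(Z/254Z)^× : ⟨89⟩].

The order of 89 must divide φ(254) = φ(2)·φ(127) = 1·126 = 126 = 2 · 3^2 · 7.
Divisors of 126: 1, 2, 3, 6, 7, 9, 14, 18, 21, 42, 63, 126.
Check 89^d mod 254 for each divisor in increasing order:
89^1 ≡ 89 (mod 254)
89^2 ≡ 47 (mod 254)
89^3 ≡ 119 (mod 254)
89^6 ≡ 191 (mod 254)
89^7 ≡ 235 (mod 254)
89^9 ≡ 123 (mod 254)
89^14 ≡ 107 (mod 254)
89^18 ≡ 143 (mod 254)
89^21 ≡ 253 (mod 254)
89^42 ≡ 1 (mod 254) ✓
Thus |⟨89⟩| = ord(89) = 42.
The index is φ(254) / ord(89) = 126 / 42 = 3.

3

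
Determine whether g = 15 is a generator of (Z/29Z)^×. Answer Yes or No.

Yes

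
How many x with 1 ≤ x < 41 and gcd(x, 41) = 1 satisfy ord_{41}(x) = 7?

0

φ(41) = 41 − 1 = 40 = 2^3 · 5.
(Z/41Z)^× is cyclic (|G| = 40); a cyclic group of order m has exactly φ(d) elements of each order d | m, and none otherwise.
Since 7 ∤ 40, the count is 0.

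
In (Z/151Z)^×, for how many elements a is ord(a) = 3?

φ(151) = 151 − 1 = 150 = 2 · 3 · 5^2.
In a cyclic group of order 150, there are φ(d) elements of order d for each divisor d of 150, and zero for non-divisors.
3 | 150, and φ(3) = 3 − 1 = 2.

2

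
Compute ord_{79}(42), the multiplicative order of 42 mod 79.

39

Since 42 ∈ (Z/79Z)^×, its order divides φ(79) = 79 − 1 = 78 = 2 · 3 · 13.
Divisors of 78: 1, 2, 3, 6, 13, 26, 39, 78.
Compute 42^d (mod 79) for the divisors d until we hit 1:
42^1 ≡ 42 (mod 79)
42^2 ≡ 26 (mod 79)
42^3 ≡ 65 (mod 79)
42^6 ≡ 38 (mod 79)
42^13 ≡ 55 (mod 79)
42^26 ≡ 23 (mod 79)
42^39 ≡ 1 (mod 79) ✓
Therefore the multiplicative order of 42 modulo 79 is 39.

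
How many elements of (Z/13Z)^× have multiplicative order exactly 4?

φ(13) = 13 − 1 = 12 = 2^2 · 3.
In a cyclic group of order 12, there are φ(d) elements of order d for each divisor d of 12, and zero for non-divisors.
4 = 2^2 divides 12, and φ(4) = 2.

2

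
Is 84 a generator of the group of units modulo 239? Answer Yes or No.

φ(239) = 239 − 1 = 238 = 2 · 7 · 17.
An element g generates (Z/239Z)^× iff g^(238/q) ≢ 1 (mod 239) for each prime q ∈ {2, 7, 17}.
84^119 ≡ 238 (mod 239)  [q = 2: ≢ 1 ✓]
84^34 ≡ 44 (mod 239)  [q = 7: ≢ 1 ✓]
84^14 ≡ 36 (mod 239)  [q = 17: ≢ 1 ✓]
Every test exponent gives a nontrivial residue, hence 84 generates the full group.

Yes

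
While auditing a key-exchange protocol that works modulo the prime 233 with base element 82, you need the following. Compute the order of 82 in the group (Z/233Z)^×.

By Lagrange's theorem, ord_233(82) divides φ(233) = 233 − 1 = 232 = 2^3 · 29.
Divisors of 232: 1, 2, 4, 8, 29, 58, 116, 232.
Test each divisor d:
82^1 ≡ 82 (mod 233)
82^2 ≡ 200 (mod 233)
82^4 ≡ 157 (mod 233)
82^8 ≡ 184 (mod 233)
82^29 ≡ 12 (mod 233)
82^58 ≡ 144 (mod 233)
82^116 ≡ 232 (mod 233)
82^232 ≡ 1 (mod 233) ✓
Therefore the multiplicative order of 82 modulo 233 is 232.

232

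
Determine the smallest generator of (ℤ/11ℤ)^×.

φ(11) = 11 − 1 = 10 = 2 · 5.
Test candidates g = 2, 3, … against the prime factors q ∈ {2, 5} of φ(11): g is a generator iff g^(10/q) ≢ 1 for every such q.
g = 2: 2^5 ≡ 10; 2^2 ≡ 4 — none is 1, so 2 is a primitive root.
The smallest primitive root modulo 11 is 2.

2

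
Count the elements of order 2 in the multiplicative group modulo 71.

1

φ(71) = 71 − 1 = 70 = 2 · 5 · 7.
(Z/71Z)^× is cyclic (|G| = 70); a cyclic group of order m has exactly φ(d) elements of each order d | m, and none otherwise.
2 | 70, and φ(2) = 2 − 1 = 1.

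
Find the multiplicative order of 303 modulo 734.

122

ord(303) | φ(734) = φ(2)·φ(367) = 1·366 = 366 = 2 · 3 · 61.
Divisors of 366: 1, 2, 3, 6, 61, 122, 183, 366.
Check 303^d mod 734 for each divisor in increasing order:
303^1 ≡ 303 (mod 734)
303^2 ≡ 59 (mod 734)
303^3 ≡ 261 (mod 734)
303^6 ≡ 593 (mod 734)
303^61 ≡ 733 (mod 734)
303^122 ≡ 1 (mod 734) ✓
Hence ord(303) = 122.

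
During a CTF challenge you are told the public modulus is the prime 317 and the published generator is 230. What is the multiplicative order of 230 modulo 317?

By Lagrange's theorem, ord_317(230) divides φ(317) = 317 − 1 = 316 = 2^2 · 79.
Divisors of 316: 1, 2, 4, 79, 158, 316.
Compute 230^d (mod 317) for the divisors d until we hit 1:
230^1 ≡ 230
230^2 ≡ 278
230^4 ≡ 253
230^79 ≡ 1
Therefore the multiplicative order of 230 modulo 317 is 79.

79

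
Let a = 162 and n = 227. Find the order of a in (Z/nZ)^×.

ord(162) | φ(227) = 227 − 1 = 226 = 2 · 113.
Divisors of 226: 1, 2, 113, 226.
Evaluate successive powers at the divisors of 226:
162^1 ≡ 162
162^2 ≡ 139
162^113 ≡ 226
162^226 ≡ 1
The smallest such exponent is 226, so the order of 162 is 226.

226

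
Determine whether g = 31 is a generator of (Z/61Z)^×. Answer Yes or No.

Yes

φ(61) = 61 − 1 = 60 = 2^2 · 3 · 5.
An element g generates (Z/61Z)^× iff g^(60/q) ≢ 1 (mod 61) for each prime q ∈ {2, 3, 5}.
31^30 ≡ 60 (mod 61)  [q = 2: ≢ 1 ✓]
31^20 ≡ 13 (mod 61)  [q = 3: ≢ 1 ✓]
31^12 ≡ 34 (mod 61)  [q = 5: ≢ 1 ✓]
Every test exponent gives a nontrivial residue, hence 31 generates the full group.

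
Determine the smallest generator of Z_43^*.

φ(43) = 43 − 1 = 42 = 2 · 3 · 7.
g is a primitive root iff g^(42/q) ≢ 1 (mod 43) for each prime q ∈ {2, 3, 7}.
g = 2: 2^21 ≡ 42; 2^14 ≡ 1 — hits 1, so not a primitive root.
g = 3: 3^21 ≡ 42; 3^14 ≡ 36; 3^6 ≡ 41 — none is 1, so 3 is a primitive root.
Hence the least primitive root of 43 is 3.

3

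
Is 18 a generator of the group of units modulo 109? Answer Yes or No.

Yes

φ(109) = 109 − 1 = 108 = 2^2 · 3^3.
Test 18^(108/q) mod 109 for each prime factor q of 108:
18^54 ≡ 108 (mod 109)  [q = 2: ≢ 1 ✓]
18^36 ≡ 45 (mod 109)  [q = 3: ≢ 1 ✓]
All checks pass, so 18 has order 108 and is a primitive root modulo 109.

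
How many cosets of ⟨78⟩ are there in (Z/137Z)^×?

4

The order of 78 must divide φ(137) = 137 − 1 = 136 = 2^3 · 17.
Divisors of 136: 1, 2, 4, 8, 17, 34, 68, 136.
Check 78^d mod 137 for each divisor in increasing order:
78^1 ≡ 78 (mod 137)
78^2 ≡ 56 (mod 137)
78^4 ≡ 122 (mod 137)
78^8 ≡ 88 (mod 137)
78^17 ≡ 136 (mod 137)
78^34 ≡ 1 (mod 137) ✓
So ord_137(78) = 34, hence |⟨78⟩| = 34.
[(Z/137Z)^× : ⟨78⟩] = 136/34 = 4.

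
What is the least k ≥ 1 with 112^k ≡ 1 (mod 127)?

126

The order of 112 must divide φ(127) = 127 − 1 = 126 = 2 · 3^2 · 7.
Divisors of 126: 1, 2, 3, 6, 7, 9, 14, 18, 21, 42, 63, 126.
Test each divisor d:
112^1 ≡ 112 (mod 127)
112^2 ≡ 98 (mod 127)
112^3 ≡ 54 (mod 127)
112^6 ≡ 122 (mod 127)
112^7 ≡ 75 (mod 127)
112^9 ≡ 111 (mod 127)
112^14 ≡ 37 (mod 127)
112^18 ≡ 2 (mod 127)
112^21 ≡ 108 (mod 127)
112^42 ≡ 107 (mod 127)
112^63 ≡ 126 (mod 127)
112^126 ≡ 1 (mod 127) ✓
Therefore the multiplicative order of 112 modulo 127 is 126.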